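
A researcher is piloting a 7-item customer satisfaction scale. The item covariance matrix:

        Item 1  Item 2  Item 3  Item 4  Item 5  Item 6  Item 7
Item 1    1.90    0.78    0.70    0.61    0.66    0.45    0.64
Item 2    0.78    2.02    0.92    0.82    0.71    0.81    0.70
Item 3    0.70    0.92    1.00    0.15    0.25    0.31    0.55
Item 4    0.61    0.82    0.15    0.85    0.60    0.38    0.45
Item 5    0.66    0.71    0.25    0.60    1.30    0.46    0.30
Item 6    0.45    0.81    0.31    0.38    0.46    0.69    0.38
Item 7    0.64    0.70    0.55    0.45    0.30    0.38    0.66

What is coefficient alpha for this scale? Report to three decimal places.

Σσᵢ² = 1.90 + 2.02 + 1.00 + 0.85 + 1.30 + 0.69 + 0.66 = 8.42
Sum of off-diagonal covariances = 11.63
total variance = 8.42 + 2 × 11.63 = 31.68
α = (k/(k−1))·(1 − Σσᵢ²/total variance) = (7/6)·(1 − 8.42/31.68) = 0.857

α = 0.857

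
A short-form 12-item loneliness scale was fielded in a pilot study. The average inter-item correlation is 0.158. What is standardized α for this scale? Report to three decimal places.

Standardized α = k·r̄ / (1 + (k−1)·r̄) = 12 × 0.158 / (1 + 11 × 0.158)
  = 1.8960 / 2.7380 = 0.692

standardized α = 0.692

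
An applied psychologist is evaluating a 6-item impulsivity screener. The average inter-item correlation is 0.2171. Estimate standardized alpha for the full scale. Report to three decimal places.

α = 0.625

Standardized α = k·r̄ / (1 + (k−1)·r̄) = 6 × 0.2171 / (1 + 5 × 0.2171)
  = 1.3026 / 2.0855 = 0.625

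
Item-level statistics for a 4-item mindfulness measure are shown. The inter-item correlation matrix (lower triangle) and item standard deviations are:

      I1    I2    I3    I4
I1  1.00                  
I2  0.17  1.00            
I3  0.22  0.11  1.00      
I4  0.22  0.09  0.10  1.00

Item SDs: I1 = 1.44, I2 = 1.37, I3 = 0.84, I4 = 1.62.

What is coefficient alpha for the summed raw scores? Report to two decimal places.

α = 0.40

Σσ²ᵢ = 1.44² + 1.37² + 0.84² + 1.62² = 7.2805
Covariances σ_ij = r_ij · s_i · s_j:
  σ(I1,I2) = 0.17 × 1.44 × 1.37 = 0.3354
  σ(I1,I3) = 0.22 × 1.44 × 0.84 = 0.2661
  σ(I1,I4) = 0.22 × 1.44 × 1.62 = 0.5132
  σ(I2,I3) = 0.11 × 1.37 × 0.84 = 0.1266
  σ(I2,I4) = 0.09 × 1.37 × 1.62 = 0.1997
  σ(I3,I4) = 0.10 × 0.84 × 1.62 = 0.1361
σ²_T = Σσ²ᵢ + 2·Σσ_ij = 7.2805 + 2 × 1.5771 = 10.4347
α = (4/3)·(1 − 7.2805/10.4347) = 0.40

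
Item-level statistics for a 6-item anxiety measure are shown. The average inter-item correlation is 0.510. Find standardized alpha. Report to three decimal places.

Standardized α = k·r̄ / (1 + (k−1)·r̄) = 6 × 0.510 / (1 + 5 × 0.510)
  = 3.0600 / 3.5500 = 0.862

α = 0.862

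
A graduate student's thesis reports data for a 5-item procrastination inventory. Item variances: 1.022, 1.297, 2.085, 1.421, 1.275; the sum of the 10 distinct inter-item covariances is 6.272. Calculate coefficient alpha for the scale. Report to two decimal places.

coefficient alpha = 0.80

ΣVar(i) = 1.022 + 1.297 + 2.085 + 1.421 + 1.275 = 7.100
Sum of distinct covariances = 6.272
σ²_T = ΣVar(i) + 2·Σcov = 7.100 + 2 × 6.272 = 19.644
α = (5/4)·(1 − 7.100/19.644) = 0.80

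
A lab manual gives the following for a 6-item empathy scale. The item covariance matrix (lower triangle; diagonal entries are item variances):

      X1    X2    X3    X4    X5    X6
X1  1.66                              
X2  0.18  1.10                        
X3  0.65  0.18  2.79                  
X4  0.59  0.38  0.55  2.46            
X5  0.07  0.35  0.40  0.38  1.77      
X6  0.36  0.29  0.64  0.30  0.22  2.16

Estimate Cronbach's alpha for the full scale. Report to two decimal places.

sum of item variances = 1.66 + 1.10 + 2.79 + 2.46 + 1.77 + 2.16 = 11.94
Sum of off-diagonal covariances = 5.54
Var(T) = 11.94 + 2 × 5.54 = 23.02
α = (k/(k−1))·(1 − sum of item variances/Var(T)) = (6/5)·(1 − 11.94/23.02) = 0.58

Cronbach's alpha = 0.58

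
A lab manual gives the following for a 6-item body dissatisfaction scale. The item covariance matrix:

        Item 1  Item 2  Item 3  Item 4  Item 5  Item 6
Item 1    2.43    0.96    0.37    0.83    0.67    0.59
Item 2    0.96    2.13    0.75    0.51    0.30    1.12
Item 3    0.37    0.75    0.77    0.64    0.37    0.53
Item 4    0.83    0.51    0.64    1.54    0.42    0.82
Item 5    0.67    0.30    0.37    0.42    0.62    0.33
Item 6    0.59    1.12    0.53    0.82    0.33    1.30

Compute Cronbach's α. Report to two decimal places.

Cronbach's α = 0.81

Σσᵢ² = 2.43 + 2.13 + 0.77 + 1.54 + 0.62 + 1.30 = 8.79
Sum of off-diagonal covariances = 9.21
σ²_T = 8.79 + 2 × 9.21 = 27.21
α = (k/(k−1))·(1 − Σσᵢ²/σ²_T) = (6/5)·(1 − 8.79/27.21) = 0.81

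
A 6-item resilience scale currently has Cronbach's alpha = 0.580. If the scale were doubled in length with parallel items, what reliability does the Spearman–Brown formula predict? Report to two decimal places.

Length factor m = 2
α' = m·α / (1 + (m−1)·α)
   = 2 × 0.580 / (1 + (2 − 1) × 0.580)
   = 1.1600 / 1.5800 = 0.73

predicted reliability = 0.73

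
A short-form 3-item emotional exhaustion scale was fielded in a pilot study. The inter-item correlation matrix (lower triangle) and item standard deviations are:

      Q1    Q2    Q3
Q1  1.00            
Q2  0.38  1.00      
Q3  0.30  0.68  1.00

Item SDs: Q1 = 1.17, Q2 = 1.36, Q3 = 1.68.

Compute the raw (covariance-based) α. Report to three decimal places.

Σσ²ᵢ = 1.17² + 1.36² + 1.68² = 6.0409
Covariances σ_ij = r_ij · s_i · s_j:
  σ(Q1,Q2) = 0.38 × 1.17 × 1.36 = 0.6047
  σ(Q1,Q3) = 0.30 × 1.17 × 1.68 = 0.5897
  σ(Q2,Q3) = 0.68 × 1.36 × 1.68 = 1.5537
σ²_T = Σσ²ᵢ + 2·Σσ_ij = 6.0409 + 2 × 2.7481 = 11.5371
α = (3/2)·(1 − 6.0409/11.5371) = 0.715

α = 0.715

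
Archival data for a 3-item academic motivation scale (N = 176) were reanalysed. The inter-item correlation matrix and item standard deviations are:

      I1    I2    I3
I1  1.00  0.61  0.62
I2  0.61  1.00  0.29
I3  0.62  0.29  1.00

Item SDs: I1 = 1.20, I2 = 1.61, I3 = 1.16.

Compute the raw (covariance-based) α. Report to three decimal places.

Σσ²ᵢ = 1.20² + 1.61² + 1.16² = 5.3777
Covariances σ_ij = r_ij · s_i · s_j:
  σ(I1,I2) = 0.61 × 1.20 × 1.61 = 1.1785
  σ(I1,I3) = 0.62 × 1.20 × 1.16 = 0.8630
  σ(I2,I3) = 0.29 × 1.61 × 1.16 = 0.5416
σ²_T = Σσ²ᵢ + 2·Σσ_ij = 5.3777 + 2 × 2.5831 = 10.5439
α = (3/2)·(1 − 5.3777/10.5439) = 0.735

α = 0.735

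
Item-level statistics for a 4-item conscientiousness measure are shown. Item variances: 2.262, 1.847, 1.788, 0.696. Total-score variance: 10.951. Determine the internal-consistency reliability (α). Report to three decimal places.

ΣVar(i) = 2.262 + 1.847 + 1.788 + 0.696 = 6.593
α = (k/(k−1))·(1 − ΣVar(i)/σ²_T) = (4/3)·(1 − 6.593/10.951) = 0.531

α = 0.531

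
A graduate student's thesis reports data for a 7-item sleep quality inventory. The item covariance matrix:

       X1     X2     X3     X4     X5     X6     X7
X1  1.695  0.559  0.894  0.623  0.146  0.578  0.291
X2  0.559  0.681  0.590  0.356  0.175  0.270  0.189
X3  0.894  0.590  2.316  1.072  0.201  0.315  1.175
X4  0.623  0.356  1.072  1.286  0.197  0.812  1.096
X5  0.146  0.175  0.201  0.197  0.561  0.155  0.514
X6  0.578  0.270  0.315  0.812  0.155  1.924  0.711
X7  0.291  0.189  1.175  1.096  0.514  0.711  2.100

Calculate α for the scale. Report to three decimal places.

α = 0.786

Σσᵢ² = 1.695 + 0.681 + 2.316 + 1.286 + 0.561 + 1.924 + 2.100 = 10.563
Sum of the distinct covariances = 10.919
σ²_T = 10.563 + 2 × 10.919 = 32.401
α = (k/(k−1))·(1 − Σσᵢ²/σ²_T) = (7/6)·(1 − 10.563/32.401) = 0.786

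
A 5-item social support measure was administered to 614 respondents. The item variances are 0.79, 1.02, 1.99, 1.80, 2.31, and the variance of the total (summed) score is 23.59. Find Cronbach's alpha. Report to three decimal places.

Σσ²ᵢ = 0.79 + 1.02 + 1.99 + 1.80 + 2.31 = 7.91
α = (k/(k−1))·(1 − Σσ²ᵢ/Var(T)) = (5/4)·(1 − 7.91/23.59) = 0.831

α = 0.831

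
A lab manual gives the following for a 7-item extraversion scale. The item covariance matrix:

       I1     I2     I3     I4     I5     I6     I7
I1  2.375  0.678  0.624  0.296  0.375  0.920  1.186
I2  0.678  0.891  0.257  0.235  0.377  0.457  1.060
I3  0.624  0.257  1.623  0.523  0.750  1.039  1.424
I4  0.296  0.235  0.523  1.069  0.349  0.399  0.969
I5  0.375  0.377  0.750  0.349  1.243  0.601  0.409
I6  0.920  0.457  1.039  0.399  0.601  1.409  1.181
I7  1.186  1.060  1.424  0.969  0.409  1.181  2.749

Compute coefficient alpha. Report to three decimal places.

α = 0.832

Σσᵢ² = 2.375 + 0.891 + 1.623 + 1.069 + 1.243 + 1.409 + 2.749 = 11.359
Sum of the distinct covariances = 14.109
σ²_total = 11.359 + 2 × 14.109 = 39.577
α = (k/(k−1))·(1 − Σσᵢ²/σ²_total) = (7/6)·(1 − 11.359/39.577) = 0.832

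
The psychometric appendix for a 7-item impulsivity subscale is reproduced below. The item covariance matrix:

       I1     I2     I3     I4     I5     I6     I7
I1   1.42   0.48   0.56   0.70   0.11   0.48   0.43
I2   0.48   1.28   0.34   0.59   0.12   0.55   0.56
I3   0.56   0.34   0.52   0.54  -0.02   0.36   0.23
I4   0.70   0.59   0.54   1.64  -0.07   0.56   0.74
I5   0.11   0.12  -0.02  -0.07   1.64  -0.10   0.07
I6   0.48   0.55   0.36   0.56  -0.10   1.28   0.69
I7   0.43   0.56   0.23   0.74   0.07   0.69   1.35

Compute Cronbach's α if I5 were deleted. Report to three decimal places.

Cronbach's α = 0.811

Remaining items: I1, I2, I3, I4, I6, I7 (k = 6).
Σσᵢ² = 1.42 + 1.28 + 0.52 + 1.64 + 1.28 + 1.35 = 7.49
total variance = 7.49 + 2 × 7.81 = 23.11
α (item deleted) = (6/5)·(1 − 7.49/23.11) = 0.811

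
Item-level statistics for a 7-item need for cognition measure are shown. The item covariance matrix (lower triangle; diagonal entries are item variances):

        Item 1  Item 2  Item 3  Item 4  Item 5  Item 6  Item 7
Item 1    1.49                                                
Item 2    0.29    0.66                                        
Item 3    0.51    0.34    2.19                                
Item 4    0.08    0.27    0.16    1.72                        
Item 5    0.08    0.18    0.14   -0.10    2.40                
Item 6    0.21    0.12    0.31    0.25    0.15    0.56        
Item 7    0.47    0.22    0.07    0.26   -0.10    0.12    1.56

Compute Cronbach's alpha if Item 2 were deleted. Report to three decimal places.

α = 0.414

Remaining items: Item 1, Item 3, Item 4, Item 5, Item 6, Item 7 (k = 6).
Σσ²ᵢ = 1.49 + 2.19 + 1.72 + 2.40 + 0.56 + 1.56 = 9.92
σ²_T = 9.92 + 2 × 2.61 = 15.14
α (item deleted) = (6/5)·(1 − 9.92/15.14) = 0.414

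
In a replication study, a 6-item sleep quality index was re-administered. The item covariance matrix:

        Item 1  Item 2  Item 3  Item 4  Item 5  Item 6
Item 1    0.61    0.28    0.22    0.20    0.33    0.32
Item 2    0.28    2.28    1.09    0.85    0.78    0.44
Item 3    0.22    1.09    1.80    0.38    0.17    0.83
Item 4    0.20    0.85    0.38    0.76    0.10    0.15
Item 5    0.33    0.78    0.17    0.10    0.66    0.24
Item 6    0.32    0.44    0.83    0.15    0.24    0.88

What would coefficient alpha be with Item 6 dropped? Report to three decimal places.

coefficient alpha = 0.738

Remaining items: Item 1, Item 2, Item 3, Item 4, Item 5 (k = 5).
Σσ²ᵢ = 0.61 + 2.28 + 1.80 + 0.76 + 0.66 = 6.11
σ²_total = 6.11 + 2 × 4.40 = 14.91
α (item deleted) = (5/4)·(1 − 6.11/14.91) = 0.738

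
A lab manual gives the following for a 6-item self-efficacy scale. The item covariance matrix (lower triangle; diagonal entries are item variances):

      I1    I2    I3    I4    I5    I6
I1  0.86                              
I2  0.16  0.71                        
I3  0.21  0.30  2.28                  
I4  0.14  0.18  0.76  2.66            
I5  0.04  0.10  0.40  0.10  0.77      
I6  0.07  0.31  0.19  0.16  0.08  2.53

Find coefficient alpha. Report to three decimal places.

ΣVar(i) = 0.86 + 0.71 + 2.28 + 2.66 + 0.77 + 2.53 = 9.81
Sum of off-diagonal covariances = 3.20
Var(T) = 9.81 + 2 × 3.20 = 16.21
α = (k/(k−1))·(1 − ΣVar(i)/Var(T)) = (6/5)·(1 − 9.81/16.21) = 0.474

α = 0.474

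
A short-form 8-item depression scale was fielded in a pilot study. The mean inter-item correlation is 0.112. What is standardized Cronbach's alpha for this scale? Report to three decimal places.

Standardized α = k·r̄ / (1 + (k−1)·r̄) = 8 × 0.112 / (1 + 7 × 0.112)
  = 0.8960 / 1.7840 = 0.502

α = 0.502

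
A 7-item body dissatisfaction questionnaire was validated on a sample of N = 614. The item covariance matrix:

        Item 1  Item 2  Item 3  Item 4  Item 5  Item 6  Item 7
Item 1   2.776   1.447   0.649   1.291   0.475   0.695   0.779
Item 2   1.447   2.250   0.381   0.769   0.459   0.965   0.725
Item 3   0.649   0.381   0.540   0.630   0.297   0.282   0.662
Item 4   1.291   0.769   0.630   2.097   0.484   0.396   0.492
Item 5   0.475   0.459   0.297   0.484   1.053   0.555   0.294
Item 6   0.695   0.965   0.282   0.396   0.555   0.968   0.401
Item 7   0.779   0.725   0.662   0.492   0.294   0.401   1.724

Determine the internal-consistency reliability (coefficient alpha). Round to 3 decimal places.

α = 0.813

sum of item variances = 2.776 + 2.250 + 0.540 + 2.097 + 1.053 + 0.968 + 1.724 = 11.408
Σ_{i<j} σ_ij = 13.128
Var(T) = 11.408 + 2 × 13.128 = 37.664
α = (k/(k−1))·(1 − sum of item variances/Var(T)) = (7/6)·(1 − 11.408/37.664) = 0.813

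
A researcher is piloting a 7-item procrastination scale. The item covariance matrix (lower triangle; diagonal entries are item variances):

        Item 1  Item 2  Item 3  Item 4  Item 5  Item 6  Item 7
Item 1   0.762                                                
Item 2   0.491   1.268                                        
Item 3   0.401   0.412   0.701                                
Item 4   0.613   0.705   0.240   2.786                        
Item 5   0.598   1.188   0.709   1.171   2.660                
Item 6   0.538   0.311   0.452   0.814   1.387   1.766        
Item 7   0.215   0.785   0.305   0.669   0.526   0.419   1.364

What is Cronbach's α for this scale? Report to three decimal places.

Cronbach's α = 0.812

Σσ²ᵢ = 0.762 + 1.268 + 0.701 + 2.786 + 2.660 + 1.766 + 1.364 = 11.307
Σ_{i<j} σ_ij = 12.949
Var(T) = 11.307 + 2 × 12.949 = 37.205
α = (k/(k−1))·(1 − Σσ²ᵢ/Var(T)) = (7/6)·(1 − 11.307/37.205) = 0.812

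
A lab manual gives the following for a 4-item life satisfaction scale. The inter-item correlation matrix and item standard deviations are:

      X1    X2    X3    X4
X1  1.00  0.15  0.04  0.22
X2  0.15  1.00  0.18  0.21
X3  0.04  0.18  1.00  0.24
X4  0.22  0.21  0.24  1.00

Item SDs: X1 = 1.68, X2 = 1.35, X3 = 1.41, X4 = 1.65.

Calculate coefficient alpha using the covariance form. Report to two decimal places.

α = 0.45

Σσ²ᵢ = 1.68² + 1.35² + 1.41² + 1.65² = 9.3555
Covariances σ_ij = r_ij · s_i · s_j:
  σ(X1,X2) = 0.15 × 1.68 × 1.35 = 0.3402
  σ(X1,X3) = 0.04 × 1.68 × 1.41 = 0.0948
  σ(X1,X4) = 0.22 × 1.68 × 1.65 = 0.6098
  σ(X2,X3) = 0.18 × 1.35 × 1.41 = 0.3426
  σ(X2,X4) = 0.21 × 1.35 × 1.65 = 0.4678
  σ(X3,X4) = 0.24 × 1.41 × 1.65 = 0.5584
σ²_T = Σσ²ᵢ + 2·Σσ_ij = 9.3555 + 2 × 2.4136 = 14.1827
α = (4/3)·(1 − 9.3555/14.1827) = 0.45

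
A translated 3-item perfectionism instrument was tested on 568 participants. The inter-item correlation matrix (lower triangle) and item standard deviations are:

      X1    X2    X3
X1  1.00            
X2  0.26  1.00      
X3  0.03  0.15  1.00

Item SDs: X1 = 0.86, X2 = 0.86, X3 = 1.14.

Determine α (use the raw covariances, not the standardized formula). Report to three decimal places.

α = 0.315

Σσ²ᵢ = 0.86² + 0.86² + 1.14² = 2.7788
Covariances σ_ij = r_ij · s_i · s_j:
  σ(X1,X2) = 0.26 × 0.86 × 0.86 = 0.1923
  σ(X1,X3) = 0.03 × 0.86 × 1.14 = 0.0294
  σ(X2,X3) = 0.15 × 0.86 × 1.14 = 0.1471
σ²_T = Σσ²ᵢ + 2·Σσ_ij = 2.7788 + 2 × 0.3688 = 3.5164
α = (3/2)·(1 − 2.7788/3.5164) = 0.315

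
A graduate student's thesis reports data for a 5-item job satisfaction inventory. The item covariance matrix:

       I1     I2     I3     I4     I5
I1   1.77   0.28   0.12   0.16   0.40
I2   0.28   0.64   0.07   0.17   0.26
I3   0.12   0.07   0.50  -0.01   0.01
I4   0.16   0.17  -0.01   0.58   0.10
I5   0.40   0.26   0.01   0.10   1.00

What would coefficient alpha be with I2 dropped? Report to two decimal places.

α = 0.38

Remaining items: I1, I3, I4, I5 (k = 4).
ΣVar(i) = 1.77 + 0.50 + 0.58 + 1.00 = 3.85
total variance = 3.85 + 2 × 0.78 = 5.41
α (item deleted) = (4/3)·(1 − 3.85/5.41) = 0.38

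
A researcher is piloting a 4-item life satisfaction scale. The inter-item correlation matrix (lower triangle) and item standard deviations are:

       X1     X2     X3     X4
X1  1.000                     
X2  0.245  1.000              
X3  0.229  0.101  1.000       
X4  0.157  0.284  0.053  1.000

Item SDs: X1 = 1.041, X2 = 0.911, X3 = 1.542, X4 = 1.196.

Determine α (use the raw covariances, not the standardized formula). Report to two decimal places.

α = 0.43

Σσ²ᵢ = 1.041² + 0.911² + 1.542² + 1.196² = 5.7218
Covariances σ_ij = r_ij · s_i · s_j:
  σ(X1,X2) = 0.245 × 1.041 × 0.911 = 0.2323
  σ(X1,X3) = 0.229 × 1.041 × 1.542 = 0.3676
  σ(X1,X4) = 0.157 × 1.041 × 1.196 = 0.1955
  σ(X2,X3) = 0.101 × 0.911 × 1.542 = 0.1419
  σ(X2,X4) = 0.284 × 0.911 × 1.196 = 0.3094
  σ(X3,X4) = 0.053 × 1.542 × 1.196 = 0.0977
σ²_T = Σσ²ᵢ + 2·Σσ_ij = 5.7218 + 2 × 1.3444 = 8.4106
α = (4/3)·(1 − 5.7218/8.4106) = 0.43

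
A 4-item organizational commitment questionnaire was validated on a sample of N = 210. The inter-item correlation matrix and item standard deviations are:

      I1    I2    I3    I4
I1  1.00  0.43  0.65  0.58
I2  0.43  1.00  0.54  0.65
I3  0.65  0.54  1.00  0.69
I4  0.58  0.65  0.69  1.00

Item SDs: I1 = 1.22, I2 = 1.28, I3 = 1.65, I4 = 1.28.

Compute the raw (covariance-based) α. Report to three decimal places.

α = 0.848

Σσ²ᵢ = 1.22² + 1.28² + 1.65² + 1.28² = 7.4877
Covariances σ_ij = r_ij · s_i · s_j:
  σ(I1,I2) = 0.43 × 1.22 × 1.28 = 0.6715
  σ(I1,I3) = 0.65 × 1.22 × 1.65 = 1.3084
  σ(I1,I4) = 0.58 × 1.22 × 1.28 = 0.9057
  σ(I2,I3) = 0.54 × 1.28 × 1.65 = 1.1405
  σ(I2,I4) = 0.65 × 1.28 × 1.28 = 1.0650
  σ(I3,I4) = 0.69 × 1.65 × 1.28 = 1.4573
σ²_T = Σσ²ᵢ + 2·Σσ_ij = 7.4877 + 2 × 6.5484 = 20.5845
α = (4/3)·(1 − 7.4877/20.5845) = 0.848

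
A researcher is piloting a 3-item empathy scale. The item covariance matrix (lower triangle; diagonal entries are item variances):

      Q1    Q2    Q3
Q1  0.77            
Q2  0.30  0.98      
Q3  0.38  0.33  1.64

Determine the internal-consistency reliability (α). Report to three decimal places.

α = 0.560

Σσᵢ² = 0.77 + 0.98 + 1.64 = 3.39
Sum of the distinct covariances = 1.01
total variance = 3.39 + 2 × 1.01 = 5.41
α = (k/(k−1))·(1 − Σσᵢ²/total variance) = (3/2)·(1 − 3.39/5.41) = 0.560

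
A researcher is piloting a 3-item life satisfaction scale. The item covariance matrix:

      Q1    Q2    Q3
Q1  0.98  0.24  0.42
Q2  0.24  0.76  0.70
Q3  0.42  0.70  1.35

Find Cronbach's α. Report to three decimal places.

Cronbach's α = 0.702

sum of item variances = 0.98 + 0.76 + 1.35 = 3.09
Σ_{i<j} σ_ij = 1.36
total variance = 3.09 + 2 × 1.36 = 5.81
α = (k/(k−1))·(1 − sum of item variances/total variance) = (3/2)·(1 − 3.09/5.81) = 0.702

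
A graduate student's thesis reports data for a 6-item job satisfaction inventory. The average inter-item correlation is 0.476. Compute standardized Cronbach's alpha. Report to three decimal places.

α = 0.845

Standardized α = k·r̄ / (1 + (k−1)·r̄) = 6 × 0.476 / (1 + 5 × 0.476)
  = 2.8560 / 3.3800 = 0.845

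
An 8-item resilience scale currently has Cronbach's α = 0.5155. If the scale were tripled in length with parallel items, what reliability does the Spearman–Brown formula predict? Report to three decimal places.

predicted reliability = 0.761

Length factor m = 3
α' = m·α / (1 + (m−1)·α)
   = 3 × 0.5155 / (1 + (3 − 1) × 0.5155)
   = 1.5465 / 2.0310 = 0.761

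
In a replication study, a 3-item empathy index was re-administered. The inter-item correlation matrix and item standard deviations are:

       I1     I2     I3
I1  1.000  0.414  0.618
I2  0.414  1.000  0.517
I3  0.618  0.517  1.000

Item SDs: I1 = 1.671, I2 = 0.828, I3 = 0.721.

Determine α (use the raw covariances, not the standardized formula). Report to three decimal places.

Σσ²ᵢ = 1.671² + 0.828² + 0.721² = 3.9977
Covariances σ_ij = r_ij · s_i · s_j:
  σ(I1,I2) = 0.414 × 1.671 × 0.828 = 0.5728
  σ(I1,I3) = 0.618 × 1.671 × 0.721 = 0.7446
  σ(I2,I3) = 0.517 × 0.828 × 0.721 = 0.3086
σ²_T = Σσ²ᵢ + 2·Σσ_ij = 3.9977 + 2 × 1.6260 = 7.2497
α = (3/2)·(1 − 3.9977/7.2497) = 0.673

α = 0.673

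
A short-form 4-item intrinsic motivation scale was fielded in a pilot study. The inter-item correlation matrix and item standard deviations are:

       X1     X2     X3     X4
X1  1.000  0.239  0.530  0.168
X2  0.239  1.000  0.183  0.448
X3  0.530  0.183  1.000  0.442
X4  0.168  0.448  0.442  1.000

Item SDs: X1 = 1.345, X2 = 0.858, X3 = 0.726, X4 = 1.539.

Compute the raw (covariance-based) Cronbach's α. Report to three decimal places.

Cronbach's α = 0.617

Σσ²ᵢ = 1.345² + 0.858² + 0.726² + 1.539² = 5.4408
Covariances σ_ij = r_ij · s_i · s_j:
  σ(X1,X2) = 0.239 × 1.345 × 0.858 = 0.2758
  σ(X1,X3) = 0.530 × 1.345 × 0.726 = 0.5175
  σ(X1,X4) = 0.168 × 1.345 × 1.539 = 0.3478
  σ(X2,X3) = 0.183 × 0.858 × 0.726 = 0.1140
  σ(X2,X4) = 0.448 × 0.858 × 1.539 = 0.5916
  σ(X3,X4) = 0.442 × 0.726 × 1.539 = 0.4939
σ²_T = Σσ²ᵢ + 2·Σσ_ij = 5.4408 + 2 × 2.3406 = 10.1220
α = (4/3)·(1 − 5.4408/10.1220) = 0.617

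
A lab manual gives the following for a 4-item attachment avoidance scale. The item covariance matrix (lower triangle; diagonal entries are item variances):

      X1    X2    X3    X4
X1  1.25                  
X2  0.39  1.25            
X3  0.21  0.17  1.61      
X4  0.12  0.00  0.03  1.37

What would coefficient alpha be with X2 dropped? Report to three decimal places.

coefficient alpha = 0.218

Remaining items: X1, X3, X4 (k = 3).
ΣVar(i) = 1.25 + 1.61 + 1.37 = 4.23
Var(T) = 4.23 + 2 × 0.36 = 4.95
α (item deleted) = (3/2)·(1 − 4.23/4.95) = 0.218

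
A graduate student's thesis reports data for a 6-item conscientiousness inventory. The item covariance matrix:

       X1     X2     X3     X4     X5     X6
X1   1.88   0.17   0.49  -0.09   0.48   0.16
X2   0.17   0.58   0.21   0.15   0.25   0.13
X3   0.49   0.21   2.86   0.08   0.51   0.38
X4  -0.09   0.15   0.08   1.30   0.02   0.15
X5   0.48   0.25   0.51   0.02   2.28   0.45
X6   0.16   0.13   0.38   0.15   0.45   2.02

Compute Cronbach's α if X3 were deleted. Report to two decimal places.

Remaining items: X1, X2, X4, X5, X6 (k = 5).
ΣVar(i) = 1.88 + 0.58 + 1.30 + 2.28 + 2.02 = 8.06
σ²_total = 8.06 + 2 × 1.87 = 11.80
α (item deleted) = (5/4)·(1 − 8.06/11.80) = 0.40

Cronbach's α = 0.40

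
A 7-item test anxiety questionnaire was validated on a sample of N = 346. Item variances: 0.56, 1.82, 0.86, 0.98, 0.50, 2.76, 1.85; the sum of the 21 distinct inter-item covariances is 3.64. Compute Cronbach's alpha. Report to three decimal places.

α = 0.511

sum of item variances = 0.56 + 1.82 + 0.86 + 0.98 + 0.50 + 2.76 + 1.85 = 9.33
Sum of distinct covariances = 3.64
total variance = sum of item variances + 2·Σcov = 9.33 + 2 × 3.64 = 16.61
α = (7/6)·(1 − 9.33/16.61) = 0.511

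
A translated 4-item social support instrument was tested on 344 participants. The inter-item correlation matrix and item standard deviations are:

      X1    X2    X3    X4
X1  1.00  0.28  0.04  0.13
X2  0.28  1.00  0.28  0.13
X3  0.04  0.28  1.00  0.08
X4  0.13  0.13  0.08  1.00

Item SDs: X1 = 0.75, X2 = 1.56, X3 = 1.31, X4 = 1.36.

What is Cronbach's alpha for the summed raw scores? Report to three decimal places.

Σσ²ᵢ = 0.75² + 1.56² + 1.31² + 1.36² = 6.5618
Covariances σ_ij = r_ij · s_i · s_j:
  σ(X1,X2) = 0.28 × 0.75 × 1.56 = 0.3276
  σ(X1,X3) = 0.04 × 0.75 × 1.31 = 0.0393
  σ(X1,X4) = 0.13 × 0.75 × 1.36 = 0.1326
  σ(X2,X3) = 0.28 × 1.56 × 1.31 = 0.5722
  σ(X2,X4) = 0.13 × 1.56 × 1.36 = 0.2758
  σ(X3,X4) = 0.08 × 1.31 × 1.36 = 0.1425
σ²_T = Σσ²ᵢ + 2·Σσ_ij = 6.5618 + 2 × 1.4900 = 9.5418
α = (4/3)·(1 − 6.5618/9.5418) = 0.416

α = 0.416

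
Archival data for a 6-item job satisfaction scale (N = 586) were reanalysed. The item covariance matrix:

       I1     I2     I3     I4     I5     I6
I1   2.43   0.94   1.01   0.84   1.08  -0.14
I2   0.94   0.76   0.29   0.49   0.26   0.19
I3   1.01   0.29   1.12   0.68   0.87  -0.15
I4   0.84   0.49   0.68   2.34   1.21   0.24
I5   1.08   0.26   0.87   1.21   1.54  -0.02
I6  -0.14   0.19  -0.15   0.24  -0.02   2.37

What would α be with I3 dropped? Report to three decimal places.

Remaining items: I1, I2, I4, I5, I6 (k = 5).
Σσᵢ² = 2.43 + 0.76 + 2.34 + 1.54 + 2.37 = 9.44
σ²_total = 9.44 + 2 × 5.09 = 19.62
α (item deleted) = (5/4)·(1 − 9.44/19.62) = 0.649

α = 0.649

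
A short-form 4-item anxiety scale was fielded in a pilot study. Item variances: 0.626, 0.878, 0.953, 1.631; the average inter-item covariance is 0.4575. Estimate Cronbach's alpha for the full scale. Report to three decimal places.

Σσᵢ² = 0.626 + 0.878 + 0.953 + 1.631 = 4.088
Sum of the 6 distinct covariances = 6 × 0.4575 = 2.7450
σ²_total = Σσᵢ² + 2·Σcov = 4.088 + 2 × 2.7450 = 9.5780
α = (4/3)·(1 − 4.088/9.5780) = 0.764

α = 0.764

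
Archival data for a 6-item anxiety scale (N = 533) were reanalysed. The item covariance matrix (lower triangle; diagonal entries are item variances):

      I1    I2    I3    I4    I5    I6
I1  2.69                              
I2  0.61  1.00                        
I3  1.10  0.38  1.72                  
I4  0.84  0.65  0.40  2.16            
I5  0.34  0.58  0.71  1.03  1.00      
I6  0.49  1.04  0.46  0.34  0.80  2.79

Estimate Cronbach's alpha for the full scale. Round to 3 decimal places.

α = 0.759

ΣVar(i) = 2.69 + 1.00 + 1.72 + 2.16 + 1.00 + 2.79 = 11.36
Sum of the distinct covariances = 9.77
σ²_T = 11.36 + 2 × 9.77 = 30.90
α = (k/(k−1))·(1 − ΣVar(i)/σ²_T) = (6/5)·(1 − 11.36/30.90) = 0.759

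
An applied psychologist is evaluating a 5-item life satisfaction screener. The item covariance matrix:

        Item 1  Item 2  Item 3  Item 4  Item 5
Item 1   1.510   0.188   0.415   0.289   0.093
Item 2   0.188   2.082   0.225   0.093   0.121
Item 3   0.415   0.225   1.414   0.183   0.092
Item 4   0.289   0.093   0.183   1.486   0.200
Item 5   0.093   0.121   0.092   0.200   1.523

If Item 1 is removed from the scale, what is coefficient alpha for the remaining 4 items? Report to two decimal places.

α = 0.29

Remaining items: Item 2, Item 3, Item 4, Item 5 (k = 4).
Σσᵢ² = 2.082 + 1.414 + 1.486 + 1.523 = 6.505
total variance = 6.505 + 2 × 0.914 = 8.333
α (item deleted) = (4/3)·(1 − 6.505/8.333) = 0.29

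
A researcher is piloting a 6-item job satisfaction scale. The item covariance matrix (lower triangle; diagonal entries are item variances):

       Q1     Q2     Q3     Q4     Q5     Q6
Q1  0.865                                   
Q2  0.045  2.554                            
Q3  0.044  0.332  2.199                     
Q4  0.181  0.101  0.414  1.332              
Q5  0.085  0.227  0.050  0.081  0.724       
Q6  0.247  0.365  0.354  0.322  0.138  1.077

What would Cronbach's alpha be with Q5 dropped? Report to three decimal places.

Cronbach's alpha = 0.468

Remaining items: Q1, Q2, Q3, Q4, Q6 (k = 5).
Σσ²ᵢ = 0.865 + 2.554 + 2.199 + 1.332 + 1.077 = 8.027
total variance = 8.027 + 2 × 2.405 = 12.837
α (item deleted) = (5/4)·(1 − 8.027/12.837) = 0.468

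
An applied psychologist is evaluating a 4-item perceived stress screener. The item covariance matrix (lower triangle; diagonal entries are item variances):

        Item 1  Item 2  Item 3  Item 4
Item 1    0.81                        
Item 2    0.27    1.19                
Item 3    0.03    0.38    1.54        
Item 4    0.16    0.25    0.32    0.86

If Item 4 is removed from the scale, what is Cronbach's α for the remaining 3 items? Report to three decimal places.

Cronbach's α = 0.416

Remaining items: Item 1, Item 2, Item 3 (k = 3).
ΣVar(i) = 0.81 + 1.19 + 1.54 = 3.54
σ²_total = 3.54 + 2 × 0.68 = 4.90
α (item deleted) = (3/2)·(1 − 3.54/4.90) = 0.416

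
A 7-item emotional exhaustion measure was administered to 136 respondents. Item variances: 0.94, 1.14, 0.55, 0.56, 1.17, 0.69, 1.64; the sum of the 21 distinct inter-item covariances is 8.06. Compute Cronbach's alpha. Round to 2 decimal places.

sum of item variances = 0.94 + 1.14 + 0.55 + 0.56 + 1.17 + 0.69 + 1.64 = 6.69
Sum of distinct covariances = 8.06
Var(T) = sum of item variances + 2·Σcov = 6.69 + 2 × 8.06 = 22.81
α = (7/6)·(1 − 6.69/22.81) = 0.82

Cronbach's alpha = 0.82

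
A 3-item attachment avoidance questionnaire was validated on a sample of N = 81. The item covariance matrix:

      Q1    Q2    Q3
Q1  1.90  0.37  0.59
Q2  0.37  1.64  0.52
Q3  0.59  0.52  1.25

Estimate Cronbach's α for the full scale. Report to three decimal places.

ΣVar(i) = 1.90 + 1.64 + 1.25 = 4.79
Sum of the distinct covariances = 1.48
Var(T) = 4.79 + 2 × 1.48 = 7.75
α = (k/(k−1))·(1 − ΣVar(i)/Var(T)) = (3/2)·(1 − 4.79/7.75) = 0.573

α = 0.573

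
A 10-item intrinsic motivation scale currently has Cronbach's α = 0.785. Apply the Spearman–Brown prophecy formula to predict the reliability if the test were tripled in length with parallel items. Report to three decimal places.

predicted reliability = 0.916

Length factor m = 3
α' = m·α / (1 + (m−1)·α)
   = 3 × 0.785 / (1 + (3 − 1) × 0.785)
   = 2.3550 / 2.5700 = 0.916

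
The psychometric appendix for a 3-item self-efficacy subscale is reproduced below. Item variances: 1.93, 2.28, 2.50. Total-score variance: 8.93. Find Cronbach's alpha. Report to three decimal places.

Σσᵢ² = 1.93 + 2.28 + 2.50 = 6.71
α = (k/(k−1))·(1 − Σσᵢ²/total variance) = (3/2)·(1 − 6.71/8.93) = 0.373

Cronbach's alpha = 0.373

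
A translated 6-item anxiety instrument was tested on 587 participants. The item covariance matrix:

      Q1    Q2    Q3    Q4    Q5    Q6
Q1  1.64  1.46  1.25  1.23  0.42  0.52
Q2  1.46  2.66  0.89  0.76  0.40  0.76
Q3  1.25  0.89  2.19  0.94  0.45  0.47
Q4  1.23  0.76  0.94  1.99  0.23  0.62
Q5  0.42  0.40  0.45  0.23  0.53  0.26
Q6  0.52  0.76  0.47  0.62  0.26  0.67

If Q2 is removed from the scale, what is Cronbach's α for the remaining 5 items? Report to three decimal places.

Cronbach's α = 0.807

Remaining items: Q1, Q3, Q4, Q5, Q6 (k = 5).
sum of item variances = 1.64 + 2.19 + 1.99 + 0.53 + 0.67 = 7.02
total variance = 7.02 + 2 × 6.39 = 19.80
α (item deleted) = (5/4)·(1 − 7.02/19.80) = 0.807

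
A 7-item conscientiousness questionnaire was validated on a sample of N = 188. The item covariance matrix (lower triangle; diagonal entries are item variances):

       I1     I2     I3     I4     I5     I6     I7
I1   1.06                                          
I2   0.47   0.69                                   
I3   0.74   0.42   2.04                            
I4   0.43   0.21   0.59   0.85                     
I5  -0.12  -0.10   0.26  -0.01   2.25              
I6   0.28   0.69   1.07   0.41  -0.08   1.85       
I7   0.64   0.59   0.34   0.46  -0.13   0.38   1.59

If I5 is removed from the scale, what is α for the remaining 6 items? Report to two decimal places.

α = 0.79

Remaining items: I1, I2, I3, I4, I6, I7 (k = 6).
sum of item variances = 1.06 + 0.69 + 2.04 + 0.85 + 1.85 + 1.59 = 8.08
σ²_total = 8.08 + 2 × 7.72 = 23.52
α (item deleted) = (6/5)·(1 − 8.08/23.52) = 0.79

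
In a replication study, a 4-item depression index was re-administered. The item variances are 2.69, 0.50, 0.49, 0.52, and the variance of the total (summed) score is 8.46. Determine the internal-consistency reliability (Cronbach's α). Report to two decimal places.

Σσ²ᵢ = 2.69 + 0.50 + 0.49 + 0.52 = 4.20
α = (k/(k−1))·(1 − Σσ²ᵢ/σ²_T) = (4/3)·(1 − 4.20/8.46) = 0.67

Cronbach's α = 0.67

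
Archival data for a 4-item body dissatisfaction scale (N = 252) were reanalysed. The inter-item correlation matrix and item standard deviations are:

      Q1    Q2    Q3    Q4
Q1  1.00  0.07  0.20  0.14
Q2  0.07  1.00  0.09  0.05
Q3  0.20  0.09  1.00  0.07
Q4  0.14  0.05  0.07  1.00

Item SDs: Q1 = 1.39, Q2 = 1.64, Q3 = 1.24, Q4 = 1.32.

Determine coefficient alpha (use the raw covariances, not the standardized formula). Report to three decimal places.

Σσ²ᵢ = 1.39² + 1.64² + 1.24² + 1.32² = 7.9017
Covariances σ_ij = r_ij · s_i · s_j:
  σ(Q1,Q2) = 0.07 × 1.39 × 1.64 = 0.1596
  σ(Q1,Q3) = 0.20 × 1.39 × 1.24 = 0.3447
  σ(Q1,Q4) = 0.14 × 1.39 × 1.32 = 0.2569
  σ(Q2,Q3) = 0.09 × 1.64 × 1.24 = 0.1830
  σ(Q2,Q4) = 0.05 × 1.64 × 1.32 = 0.1082
  σ(Q3,Q4) = 0.07 × 1.24 × 1.32 = 0.1146
σ²_T = Σσ²ᵢ + 2·Σσ_ij = 7.9017 + 2 × 1.1670 = 10.2357
α = (4/3)·(1 − 7.9017/10.2357) = 0.304

α = 0.304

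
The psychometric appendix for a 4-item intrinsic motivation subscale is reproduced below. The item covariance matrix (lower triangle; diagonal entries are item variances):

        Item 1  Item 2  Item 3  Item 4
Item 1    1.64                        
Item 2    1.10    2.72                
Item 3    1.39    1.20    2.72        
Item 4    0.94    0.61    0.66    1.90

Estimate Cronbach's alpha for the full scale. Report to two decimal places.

Cronbach's alpha = 0.76

sum of item variances = 1.64 + 2.72 + 2.72 + 1.90 = 8.98
Σ_{i<j} σ_ij = 5.90
σ²_T = 8.98 + 2 × 5.90 = 20.78
α = (k/(k−1))·(1 − sum of item variances/σ²_T) = (4/3)·(1 − 8.98/20.78) = 0.76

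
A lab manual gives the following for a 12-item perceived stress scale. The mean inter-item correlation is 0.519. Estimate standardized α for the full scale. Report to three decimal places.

Standardized α = k·r̄ / (1 + (k−1)·r̄) = 12 × 0.519 / (1 + 11 × 0.519)
  = 6.2280 / 6.7090 = 0.928

standardized α = 0.928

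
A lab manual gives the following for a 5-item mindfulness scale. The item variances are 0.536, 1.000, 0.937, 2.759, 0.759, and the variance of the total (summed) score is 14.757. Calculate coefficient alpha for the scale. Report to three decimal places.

coefficient alpha = 0.743

Σσ²ᵢ = 0.536 + 1.000 + 0.937 + 2.759 + 0.759 = 5.991
α = (k/(k−1))·(1 − Σσ²ᵢ/Var(T)) = (5/4)·(1 − 5.991/14.757) = 0.743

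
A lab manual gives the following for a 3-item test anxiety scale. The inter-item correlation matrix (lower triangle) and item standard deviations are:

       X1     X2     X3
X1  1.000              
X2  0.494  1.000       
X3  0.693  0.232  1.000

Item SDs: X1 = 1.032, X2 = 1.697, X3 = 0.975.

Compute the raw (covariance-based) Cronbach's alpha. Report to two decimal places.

Σσ²ᵢ = 1.032² + 1.697² + 0.975² = 4.8955
Covariances σ_ij = r_ij · s_i · s_j:
  σ(X1,X2) = 0.494 × 1.032 × 1.697 = 0.8651
  σ(X1,X3) = 0.693 × 1.032 × 0.975 = 0.6973
  σ(X2,X3) = 0.232 × 1.697 × 0.975 = 0.3839
σ²_T = Σσ²ᵢ + 2·Σσ_ij = 4.8955 + 2 × 1.9463 = 8.7881
α = (3/2)·(1 − 4.8955/8.7881) = 0.66

Cronbach's alpha = 0.66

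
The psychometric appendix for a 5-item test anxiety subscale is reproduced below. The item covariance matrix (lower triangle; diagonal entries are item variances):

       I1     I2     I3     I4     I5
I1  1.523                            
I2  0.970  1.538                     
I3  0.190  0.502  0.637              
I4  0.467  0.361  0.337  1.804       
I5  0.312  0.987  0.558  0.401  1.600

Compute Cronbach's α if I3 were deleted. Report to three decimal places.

α = 0.693

Remaining items: I1, I2, I4, I5 (k = 4).
Σσᵢ² = 1.523 + 1.538 + 1.804 + 1.600 = 6.465
σ²_total = 6.465 + 2 × 3.498 = 13.461
α (item deleted) = (4/3)·(1 − 6.465/13.461) = 0.693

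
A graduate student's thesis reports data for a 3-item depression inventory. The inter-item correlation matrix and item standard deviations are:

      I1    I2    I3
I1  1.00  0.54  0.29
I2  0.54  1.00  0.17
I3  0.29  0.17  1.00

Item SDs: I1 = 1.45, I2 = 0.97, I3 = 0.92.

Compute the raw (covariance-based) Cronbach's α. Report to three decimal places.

Σσ²ᵢ = 1.45² + 0.97² + 0.92² = 3.8898
Covariances σ_ij = r_ij · s_i · s_j:
  σ(I1,I2) = 0.54 × 1.45 × 0.97 = 0.7595
  σ(I1,I3) = 0.29 × 1.45 × 0.92 = 0.3869
  σ(I2,I3) = 0.17 × 0.97 × 0.92 = 0.1517
σ²_T = Σσ²ᵢ + 2·Σσ_ij = 3.8898 + 2 × 1.2981 = 6.4860
α = (3/2)·(1 − 3.8898/6.4860) = 0.600

Cronbach's α = 0.600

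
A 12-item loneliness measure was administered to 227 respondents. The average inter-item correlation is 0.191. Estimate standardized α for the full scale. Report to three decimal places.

Standardized α = k·r̄ / (1 + (k−1)·r̄) = 12 × 0.191 / (1 + 11 × 0.191)
  = 2.2920 / 3.1010 = 0.739

α = 0.739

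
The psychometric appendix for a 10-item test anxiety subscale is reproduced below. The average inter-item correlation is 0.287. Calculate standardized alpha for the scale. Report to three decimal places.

α = 0.801

Standardized α = k·r̄ / (1 + (k−1)·r̄) = 10 × 0.287 / (1 + 9 × 0.287)
  = 2.8700 / 3.5830 = 0.801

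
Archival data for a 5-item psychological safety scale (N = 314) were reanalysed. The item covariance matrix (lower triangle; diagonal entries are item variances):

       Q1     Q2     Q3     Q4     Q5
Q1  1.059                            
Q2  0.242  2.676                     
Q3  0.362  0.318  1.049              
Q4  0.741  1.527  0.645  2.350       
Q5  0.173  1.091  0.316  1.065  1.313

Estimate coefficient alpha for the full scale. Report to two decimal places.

α = 0.76

sum of item variances = 1.059 + 2.676 + 1.049 + 2.350 + 1.313 = 8.447
Sum of the distinct covariances = 6.480
Var(T) = 8.447 + 2 × 6.480 = 21.407
α = (k/(k−1))·(1 − sum of item variances/Var(T)) = (5/4)·(1 − 8.447/21.407) = 0.76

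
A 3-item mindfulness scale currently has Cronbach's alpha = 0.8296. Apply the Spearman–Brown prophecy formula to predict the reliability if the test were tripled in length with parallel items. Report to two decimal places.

predicted reliability = 0.94

Length factor m = 3
α' = m·α / (1 + (m−1)·α)
   = 3 × 0.8296 / (1 + (3 − 1) × 0.8296)
   = 2.4888 / 2.6592 = 0.94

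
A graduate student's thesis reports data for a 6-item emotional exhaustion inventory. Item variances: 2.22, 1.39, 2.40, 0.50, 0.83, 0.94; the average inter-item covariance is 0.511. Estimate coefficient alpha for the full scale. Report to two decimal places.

coefficient alpha = 0.78

sum of item variances = 2.22 + 1.39 + 2.40 + 0.50 + 0.83 + 0.94 = 8.28
Sum of the 15 distinct covariances = 15 × 0.511 = 7.665
Var(T) = sum of item variances + 2·Σcov = 8.28 + 2 × 7.665 = 23.610
α = (6/5)·(1 − 8.28/23.610) = 0.78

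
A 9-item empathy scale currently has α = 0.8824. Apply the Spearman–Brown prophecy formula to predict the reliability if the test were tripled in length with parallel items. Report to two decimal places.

predicted reliability = 0.96

Length factor m = 3
α' = m·α / (1 + (m−1)·α)
   = 3 × 0.8824 / (1 + (3 − 1) × 0.8824)
   = 2.6472 / 2.7648 = 0.96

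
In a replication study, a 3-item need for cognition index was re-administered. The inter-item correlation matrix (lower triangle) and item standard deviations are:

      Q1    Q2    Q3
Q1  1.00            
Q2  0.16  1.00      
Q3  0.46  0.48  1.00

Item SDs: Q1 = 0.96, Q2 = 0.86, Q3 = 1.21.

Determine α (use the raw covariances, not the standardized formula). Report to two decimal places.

α = 0.64

Σσ²ᵢ = 0.96² + 0.86² + 1.21² = 3.1253
Covariances σ_ij = r_ij · s_i · s_j:
  σ(Q1,Q2) = 0.16 × 0.96 × 0.86 = 0.1321
  σ(Q1,Q3) = 0.46 × 0.96 × 1.21 = 0.5343
  σ(Q2,Q3) = 0.48 × 0.86 × 1.21 = 0.4995
σ²_T = Σσ²ᵢ + 2·Σσ_ij = 3.1253 + 2 × 1.1659 = 5.4571
α = (3/2)·(1 − 3.1253/5.4571) = 0.64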